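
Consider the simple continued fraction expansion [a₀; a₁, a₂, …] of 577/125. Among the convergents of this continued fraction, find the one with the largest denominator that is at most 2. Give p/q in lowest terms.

9/2

a_0 = 4: 4/1  (≤ bound)
a_1 = 1: 5/1  (≤ bound)
a_2 = 1: 9/2  (≤ bound)
a_3 = 1: 14/3  (> 2, stop)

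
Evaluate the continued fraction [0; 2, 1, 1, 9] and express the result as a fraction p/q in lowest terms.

19/48

Build up convergents one term at a time:
a_0 = 0: 0/1
a_1 = 2: 1/2
a_2 = 1: 1/3
a_3 = 1: 2/5
a_4 = 9: 19/48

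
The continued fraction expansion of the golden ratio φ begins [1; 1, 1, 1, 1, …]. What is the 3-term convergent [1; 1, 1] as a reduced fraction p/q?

3/2

Build up convergents one term at a time:
a_0 = 1: 1/1
a_1 = 1: 2/1
a_2 = 1: 3/2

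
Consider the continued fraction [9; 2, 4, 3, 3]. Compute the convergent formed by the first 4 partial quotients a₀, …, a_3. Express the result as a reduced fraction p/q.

Start with 3.
4 + 1/(3/1) = 4 + 1/3 = 13/3
2 + 1/(13/3) = 2 + 3/13 = 29/13
9 + 1/(29/13) = 9 + 13/29 = 274/29

274/29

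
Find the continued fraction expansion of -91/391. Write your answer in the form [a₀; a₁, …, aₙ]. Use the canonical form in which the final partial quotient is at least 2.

-91 = -1·391 + 300, so a_0 = -1
391 = 1·300 + 91, so a_1 = 1
300 = 3·91 + 27, so a_2 = 3
91 = 3·27 + 10, so a_3 = 3
27 = 2·10 + 7, so a_4 = 2
10 = 1·7 + 3, so a_5 = 1
7 = 2·3 + 1, so a_6 = 2
3 = 3·1 + 0, so a_7 = 3

[-1; 1, 3, 3, 2, 1, 2, 3]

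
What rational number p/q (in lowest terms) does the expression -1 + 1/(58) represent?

Compute successive convergents:
a_0 = -1: -1/1
a_1 = 58: -57/58

-57/58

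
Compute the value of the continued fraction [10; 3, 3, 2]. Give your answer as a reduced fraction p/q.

Start with 2.
3 + 1/(2/1) = 3 + 1/2 = 7/2
3 + 1/(7/2) = 3 + 2/7 = 23/7
10 + 1/(23/7) = 10 + 7/23 = 237/23

237/23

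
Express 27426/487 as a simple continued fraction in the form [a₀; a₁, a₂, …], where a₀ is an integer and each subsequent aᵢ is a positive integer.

[56; 3, 6, 6, 4]

⌊27426/487⌋ = 56, remainder 154
⌊487/154⌋ = 3, remainder 25
⌊154/25⌋ = 6, remainder 4
⌊25/4⌋ = 6, remainder 1
⌊4/1⌋ = 4, remainder 0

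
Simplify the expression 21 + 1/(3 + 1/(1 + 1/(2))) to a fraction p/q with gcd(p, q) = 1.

Start with 2.
1 + 1/(2/1) = 1 + 1/2 = 3/2
3 + 1/(3/2) = 3 + 2/3 = 11/3
21 + 1/(11/3) = 21 + 3/11 = 234/11

234/11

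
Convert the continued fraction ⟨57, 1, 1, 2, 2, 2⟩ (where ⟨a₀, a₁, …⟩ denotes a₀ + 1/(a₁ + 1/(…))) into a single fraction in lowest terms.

Start with 2.
2 + 1/(2/1) = 2 + 1/2 = 5/2
2 + 1/(5/2) = 2 + 2/5 = 12/5
1 + 1/(12/5) = 1 + 5/12 = 17/12
1 + 1/(17/12) = 1 + 12/17 = 29/17
57 + 1/(29/17) = 57 + 17/29 = 1670/29

1670/29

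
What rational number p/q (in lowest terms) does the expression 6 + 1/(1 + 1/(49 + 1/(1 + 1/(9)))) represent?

Use the convergent recurrence hₖ = aₖ·hₖ₋₁ + hₖ₋₂ (and likewise for the denominators kₖ):
a_0 = 6: 6/1
a_1 = 1: 7/1
a_2 = 49: 349/50
a_3 = 1: 356/51
a_4 = 9: 3553/509

3553/509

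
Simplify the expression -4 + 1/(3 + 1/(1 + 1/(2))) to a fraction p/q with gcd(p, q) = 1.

Compute successive convergents:
a_0 = -4: -4/1
a_1 = 3: -11/3
a_2 = 1: -15/4
a_3 = 2: -41/11

-41/11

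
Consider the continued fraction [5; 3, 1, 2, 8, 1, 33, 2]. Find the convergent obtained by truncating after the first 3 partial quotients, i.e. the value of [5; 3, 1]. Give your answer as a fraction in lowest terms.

21/4

a_0 = 5: 5/1
a_1 = 3: 16/3
a_2 = 1: 21/4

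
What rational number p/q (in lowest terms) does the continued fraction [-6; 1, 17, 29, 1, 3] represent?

-10849/2146

a_0 = -6: -6/1
a_1 = 1: -5/1
a_2 = 17: -91/18
a_3 = 29: -2644/523
a_4 = 1: -2735/541
a_5 = 3: -10849/2146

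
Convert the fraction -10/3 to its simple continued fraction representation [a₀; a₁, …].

[-4; 1, 2]

-10 = -4·3 + 2, so a_0 = -4
3 = 1·2 + 1, so a_1 = 1
2 = 2·1 + 0, so a_2 = 2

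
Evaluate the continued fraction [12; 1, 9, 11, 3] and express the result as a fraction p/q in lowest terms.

Starting at the tail and folding back:
Start with 3.
11 + 1/(3/1) = 11 + 1/3 = 34/3
9 + 1/(34/3) = 9 + 3/34 = 309/34
1 + 1/(309/34) = 1 + 34/309 = 343/309
12 + 1/(343/309) = 12 + 309/343 = 4425/343

4425/343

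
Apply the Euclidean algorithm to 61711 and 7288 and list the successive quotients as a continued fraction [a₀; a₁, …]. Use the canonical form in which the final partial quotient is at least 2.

Repeatedly divide and take the remainder:
⌊61711/7288⌋ = 8, remainder 3407
⌊7288/3407⌋ = 2, remainder 474
⌊3407/474⌋ = 7, remainder 89
⌊474/89⌋ = 5, remainder 29
⌊89/29⌋ = 3, remainder 2
⌊29/2⌋ = 14, remainder 1
⌊2/1⌋ = 2, remainder 0

[8; 2, 7, 5, 3, 14, 2]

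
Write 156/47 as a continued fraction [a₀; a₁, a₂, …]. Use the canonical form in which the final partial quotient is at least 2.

[3; 3, 7, 2]

⌊156/47⌋ = 3, remainder 15
⌊47/15⌋ = 3, remainder 2
⌊15/2⌋ = 7, remainder 1
⌊2/1⌋ = 2, remainder 0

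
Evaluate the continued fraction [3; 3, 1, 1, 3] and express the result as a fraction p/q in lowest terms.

82/25

a_0 = 3: 3/1
a_1 = 3: 10/3
a_2 = 1: 13/4
a_3 = 1: 23/7
a_4 = 3: 82/25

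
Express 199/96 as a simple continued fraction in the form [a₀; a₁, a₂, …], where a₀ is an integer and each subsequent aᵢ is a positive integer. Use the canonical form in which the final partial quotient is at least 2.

[2; 13, 1, 2, 2]

199 = 2·96 + 7, so a_0 = 2
96 = 13·7 + 5, so a_1 = 13
7 = 1·5 + 2, so a_2 = 1
5 = 2·2 + 1, so a_3 = 2
2 = 2·1 + 0, so a_4 = 2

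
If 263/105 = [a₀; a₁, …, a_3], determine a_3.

263 ÷ 105 → quotient 2, remainder 53
105 ÷ 53 → quotient 1, remainder 52
53 ÷ 52 → quotient 1, remainder 1
52 ÷ 1 → quotient 52, remainder 0

52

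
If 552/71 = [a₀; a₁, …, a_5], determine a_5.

2

⌊552/71⌋ = 7, remainder 55
⌊71/55⌋ = 1, remainder 16
⌊55/16⌋ = 3, remainder 7
⌊16/7⌋ = 2, remainder 2
⌊7/2⌋ = 3, remainder 1
⌊2/1⌋ = 2, remainder 0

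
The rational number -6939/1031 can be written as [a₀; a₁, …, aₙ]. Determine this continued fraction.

⌊-6939/1031⌋ = -7, remainder 278
⌊1031/278⌋ = 3, remainder 197
⌊278/197⌋ = 1, remainder 81
⌊197/81⌋ = 2, remainder 35
⌊81/35⌋ = 2, remainder 11
⌊35/11⌋ = 3, remainder 2
⌊11/2⌋ = 5, remainder 1
⌊2/1⌋ = 2, remainder 0

[-7; 3, 1, 2, 2, 3, 5, 2]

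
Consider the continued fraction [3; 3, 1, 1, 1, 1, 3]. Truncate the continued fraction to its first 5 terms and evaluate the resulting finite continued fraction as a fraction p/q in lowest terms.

36/11

Compute successive convergents:
a_0 = 3: 3/1
a_1 = 3: 10/3
a_2 = 1: 13/4
a_3 = 1: 23/7
a_4 = 1: 36/11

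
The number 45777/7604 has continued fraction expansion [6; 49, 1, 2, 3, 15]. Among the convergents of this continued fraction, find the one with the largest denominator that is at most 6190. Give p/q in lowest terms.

a_0 = 6: 6/1  (≤ bound)
a_1 = 49: 295/49  (≤ bound)
a_2 = 1: 301/50  (≤ bound)
a_3 = 2: 897/149  (≤ bound)
a_4 = 3: 2992/497  (≤ bound)
a_5 = 15: 45777/7604  (> 6190, stop)

2992/497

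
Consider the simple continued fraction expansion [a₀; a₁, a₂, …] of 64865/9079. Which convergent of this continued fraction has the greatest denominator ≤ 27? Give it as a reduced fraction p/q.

List convergents until the denominator exceeds the bound:
a_0 = 7: 7/1  (≤ bound)
a_1 = 6: 43/6  (≤ bound)
a_2 = 1: 50/7  (≤ bound)
a_3 = 11: 593/83  (> 27, stop)

50/7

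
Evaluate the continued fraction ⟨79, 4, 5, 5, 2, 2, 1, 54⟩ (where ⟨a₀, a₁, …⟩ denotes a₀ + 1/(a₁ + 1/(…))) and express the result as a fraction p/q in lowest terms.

a_0 = 79: 79/1
a_1 = 4: 317/4
a_2 = 5: 1664/21
a_3 = 5: 8637/109
a_4 = 2: 18938/239
a_5 = 2: 46513/587
a_6 = 1: 65451/826
a_7 = 54: 3580867/45191

3580867/45191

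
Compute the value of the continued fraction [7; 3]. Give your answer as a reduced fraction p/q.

22/3

Start with 3.
7 + 1/(3/1) = 7 + 1/3 = 22/3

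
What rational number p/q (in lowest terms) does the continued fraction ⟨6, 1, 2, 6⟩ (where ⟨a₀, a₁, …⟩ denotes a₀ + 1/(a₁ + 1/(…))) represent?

a_0 = 6: 6/1
a_1 = 1: 7/1
a_2 = 2: 20/3
a_3 = 6: 127/19

127/19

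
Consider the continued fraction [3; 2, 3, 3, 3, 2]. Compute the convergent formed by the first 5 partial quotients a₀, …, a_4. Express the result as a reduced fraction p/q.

261/76

Start with 3.
3 + 1/(3/1) = 3 + 1/3 = 10/3
3 + 1/(10/3) = 3 + 3/10 = 33/10
2 + 1/(33/10) = 2 + 10/33 = 76/33
3 + 1/(76/33) = 3 + 33/76 = 261/76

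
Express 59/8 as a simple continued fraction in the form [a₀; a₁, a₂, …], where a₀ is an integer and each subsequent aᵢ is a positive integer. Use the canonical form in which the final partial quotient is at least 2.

[7; 2, 1, 2]

59 ÷ 8 → quotient 7, remainder 3
8 ÷ 3 → quotient 2, remainder 2
3 ÷ 2 → quotient 1, remainder 1
2 ÷ 1 → quotient 2, remainder 0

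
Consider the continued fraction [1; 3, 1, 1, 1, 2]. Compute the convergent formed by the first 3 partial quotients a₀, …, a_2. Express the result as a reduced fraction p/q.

5/4

Start with 1.
3 + 1/(1/1) = 3 + 1/1 = 4/1
1 + 1/(4/1) = 1 + 1/4 = 5/4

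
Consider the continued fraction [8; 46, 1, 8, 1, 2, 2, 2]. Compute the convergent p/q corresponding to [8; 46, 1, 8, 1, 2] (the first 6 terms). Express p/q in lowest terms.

10909/1360

Compute successive convergents:
a_0 = 8: 8/1
a_1 = 46: 369/46
a_2 = 1: 377/47
a_3 = 8: 3385/422
a_4 = 1: 3762/469
a_5 = 2: 10909/1360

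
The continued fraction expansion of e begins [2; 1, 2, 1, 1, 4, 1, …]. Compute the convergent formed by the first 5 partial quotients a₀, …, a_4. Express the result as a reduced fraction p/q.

Start with 1.
1 + 1/(1/1) = 1 + 1/1 = 2/1
2 + 1/(2/1) = 2 + 1/2 = 5/2
1 + 1/(5/2) = 1 + 2/5 = 7/5
2 + 1/(7/5) = 2 + 5/7 = 19/7

19/7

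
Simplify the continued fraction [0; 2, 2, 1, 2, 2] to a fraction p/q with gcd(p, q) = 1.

Work from the innermost term outward:
Start with 2.
2 + 1/(2/1) = 2 + 1/2 = 5/2
1 + 1/(5/2) = 1 + 2/5 = 7/5
2 + 1/(7/5) = 2 + 5/7 = 19/7
2 + 1/(19/7) = 2 + 7/19 = 45/19
0 + 1/(45/19) = 0 + 19/45 = 19/45

19/45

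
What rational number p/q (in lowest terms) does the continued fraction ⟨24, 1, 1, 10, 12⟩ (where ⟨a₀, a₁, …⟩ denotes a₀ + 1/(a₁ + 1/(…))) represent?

6229/254

Compute successive convergents:
a_0 = 24: 24/1
a_1 = 1: 25/1
a_2 = 1: 49/2
a_3 = 10: 515/21
a_4 = 12: 6229/254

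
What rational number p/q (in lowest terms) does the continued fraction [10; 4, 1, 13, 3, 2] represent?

5030/493

Starting at the tail and folding back:
Start with 2.
3 + 1/(2/1) = 3 + 1/2 = 7/2
13 + 1/(7/2) = 13 + 2/7 = 93/7
1 + 1/(93/7) = 1 + 7/93 = 100/93
4 + 1/(100/93) = 4 + 93/100 = 493/100
10 + 1/(493/100) = 10 + 100/493 = 5030/493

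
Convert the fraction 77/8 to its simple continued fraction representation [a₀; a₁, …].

[9; 1, 1, 1, 2]

77 = 9·8 + 5, so a_0 = 9
8 = 1·5 + 3, so a_1 = 1
5 = 1·3 + 2, so a_2 = 1
3 = 1·2 + 1, so a_3 = 1
2 = 2·1 + 0, so a_4 = 2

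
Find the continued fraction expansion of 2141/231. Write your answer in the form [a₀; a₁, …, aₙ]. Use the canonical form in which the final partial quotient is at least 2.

[9; 3, 1, 2, 1, 1, 1, 5]

Run the Euclidean algorithm, recording each quotient:
2141 = 9·231 + 62, so a_0 = 9
231 = 3·62 + 45, so a_1 = 3
62 = 1·45 + 17, so a_2 = 1
45 = 2·17 + 11, so a_3 = 2
17 = 1·11 + 6, so a_4 = 1
11 = 1·6 + 5, so a_5 = 1
6 = 1·5 + 1, so a_6 = 1
5 = 5·1 + 0, so a_7 = 5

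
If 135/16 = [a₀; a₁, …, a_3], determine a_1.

2

135 ÷ 16 → quotient 8, remainder 7
16 ÷ 7 → quotient 2, remainder 2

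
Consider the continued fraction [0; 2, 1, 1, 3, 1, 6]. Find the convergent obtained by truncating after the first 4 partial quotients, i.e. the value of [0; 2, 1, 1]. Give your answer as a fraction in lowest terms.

2/5

a_0 = 0: 0/1
a_1 = 2: 1/2
a_2 = 1: 1/3
a_3 = 1: 2/5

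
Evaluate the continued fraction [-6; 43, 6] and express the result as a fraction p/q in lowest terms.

Work from the innermost term outward:
Start with 6.
43 + 1/(6/1) = 43 + 1/6 = 259/6
-6 + 1/(259/6) = -6 + 6/259 = -1548/259

-1548/259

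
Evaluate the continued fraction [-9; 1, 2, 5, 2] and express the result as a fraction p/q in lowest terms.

-291/35

Build up convergents one term at a time:
a_0 = -9: -9/1
a_1 = 1: -8/1
a_2 = 2: -25/3
a_3 = 5: -133/16
a_4 = 2: -291/35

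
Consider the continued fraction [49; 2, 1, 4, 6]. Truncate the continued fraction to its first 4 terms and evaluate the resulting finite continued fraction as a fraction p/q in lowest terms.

a_0 = 49: 49/1
a_1 = 2: 99/2
a_2 = 1: 148/3
a_3 = 4: 691/14

691/14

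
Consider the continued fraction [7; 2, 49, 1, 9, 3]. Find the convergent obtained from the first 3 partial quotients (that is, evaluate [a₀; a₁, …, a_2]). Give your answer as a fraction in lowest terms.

742/99

a_0 = 7: 7/1
a_1 = 2: 15/2
a_2 = 49: 742/99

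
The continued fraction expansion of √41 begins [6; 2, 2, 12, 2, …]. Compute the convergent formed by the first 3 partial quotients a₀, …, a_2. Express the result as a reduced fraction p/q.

32/5

a_0 = 6: 6/1
a_1 = 2: 13/2
a_2 = 2: 32/5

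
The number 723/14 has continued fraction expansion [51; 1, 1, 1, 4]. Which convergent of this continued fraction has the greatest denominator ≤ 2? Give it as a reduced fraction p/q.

a_0 = 51: 51/1  (≤ bound)
a_1 = 1: 52/1  (≤ bound)
a_2 = 1: 103/2  (≤ bound)
a_3 = 1: 155/3  (> 2, stop)

103/2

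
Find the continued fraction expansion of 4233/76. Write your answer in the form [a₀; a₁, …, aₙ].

4233 ÷ 76 → quotient 55, remainder 53
76 ÷ 53 → quotient 1, remainder 23
53 ÷ 23 → quotient 2, remainder 7
23 ÷ 7 → quotient 3, remainder 2
7 ÷ 2 → quotient 3, remainder 1
2 ÷ 1 → quotient 2, remainder 0

[55; 1, 2, 3, 3, 2]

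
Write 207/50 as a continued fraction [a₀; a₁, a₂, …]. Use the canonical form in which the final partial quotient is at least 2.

207 = 4·50 + 7, so a_0 = 4
50 = 7·7 + 1, so a_1 = 7
7 = 7·1 + 0, so a_2 = 7

[4; 7, 7]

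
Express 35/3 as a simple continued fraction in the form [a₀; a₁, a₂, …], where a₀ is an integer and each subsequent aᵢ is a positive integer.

[11; 1, 2]

35 ÷ 3 → quotient 11, remainder 2
3 ÷ 2 → quotient 1, remainder 1
2 ÷ 1 → quotient 2, remainder 0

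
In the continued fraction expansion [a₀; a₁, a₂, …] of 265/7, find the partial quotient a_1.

Run the Euclidean algorithm, recording each quotient:
265 ÷ 7 → quotient 37, remainder 6
7 ÷ 6 → quotient 1, remainder 1

1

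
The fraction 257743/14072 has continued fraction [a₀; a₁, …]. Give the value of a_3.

11

Repeatedly divide and take the remainder:
257743 = 18·14072 + 4447, so a_0 = 18
14072 = 3·4447 + 731, so a_1 = 3
4447 = 6·731 + 61, so a_2 = 6
731 = 11·61 + 60, so a_3 = 11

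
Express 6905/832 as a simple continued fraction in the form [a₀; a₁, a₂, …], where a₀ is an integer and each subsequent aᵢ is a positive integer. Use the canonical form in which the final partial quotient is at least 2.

Run the Euclidean algorithm, recording each quotient:
6905 ÷ 832 → quotient 8, remainder 249
832 ÷ 249 → quotient 3, remainder 85
249 ÷ 85 → quotient 2, remainder 79
85 ÷ 79 → quotient 1, remainder 6
79 ÷ 6 → quotient 13, remainder 1
6 ÷ 1 → quotient 6, remainder 0

[8; 3, 2, 1, 13, 6]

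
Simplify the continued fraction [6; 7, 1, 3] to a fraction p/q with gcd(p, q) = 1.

190/31

Start with 3.
1 + 1/(3/1) = 1 + 1/3 = 4/3
7 + 1/(4/3) = 7 + 3/4 = 31/4
6 + 1/(31/4) = 6 + 4/31 = 190/31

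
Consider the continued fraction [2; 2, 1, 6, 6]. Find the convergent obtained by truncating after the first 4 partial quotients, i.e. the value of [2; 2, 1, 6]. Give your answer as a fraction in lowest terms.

a_0 = 2: 2/1
a_1 = 2: 5/2
a_2 = 1: 7/3
a_3 = 6: 47/20

47/20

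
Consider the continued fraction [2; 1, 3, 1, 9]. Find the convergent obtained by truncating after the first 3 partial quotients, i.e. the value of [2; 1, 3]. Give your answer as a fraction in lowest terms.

11/4

Compute successive convergents:
a_0 = 2: 2/1
a_1 = 1: 3/1
a_2 = 3: 11/4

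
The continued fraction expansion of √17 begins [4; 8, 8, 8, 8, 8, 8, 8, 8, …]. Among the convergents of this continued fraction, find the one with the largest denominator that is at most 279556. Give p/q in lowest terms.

a_0 = 4: 4/1  (≤ bound)
a_1 = 8: 33/8  (≤ bound)
a_2 = 8: 268/65  (≤ bound)
a_3 = 8: 2177/528  (≤ bound)
a_4 = 8: 17684/4289  (≤ bound)
a_5 = 8: 143649/34840  (≤ bound)
a_6 = 8: 1166876/283009  (> 279556, stop)

143649/34840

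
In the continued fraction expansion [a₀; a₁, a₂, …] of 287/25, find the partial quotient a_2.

Apply division with remainder until the remainder is 0:
287 = 11·25 + 12, so a_0 = 11
25 = 2·12 + 1, so a_1 = 2
12 = 12·1 + 0, so a_2 = 12

12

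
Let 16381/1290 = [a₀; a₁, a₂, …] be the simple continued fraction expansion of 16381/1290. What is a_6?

1

Repeatedly divide and take the remainder:
16381 ÷ 1290 → quotient 12, remainder 901
1290 ÷ 901 → quotient 1, remainder 389
901 ÷ 389 → quotient 2, remainder 123
389 ÷ 123 → quotient 3, remainder 20
123 ÷ 20 → quotient 6, remainder 3
20 ÷ 3 → quotient 6, remainder 2
3 ÷ 2 → quotient 1, remainder 1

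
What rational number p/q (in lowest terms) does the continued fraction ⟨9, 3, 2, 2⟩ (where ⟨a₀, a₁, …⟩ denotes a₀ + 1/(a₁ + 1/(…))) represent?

158/17

Start with 2.
2 + 1/(2/1) = 2 + 1/2 = 5/2
3 + 1/(5/2) = 3 + 2/5 = 17/5
9 + 1/(17/5) = 9 + 5/17 = 158/17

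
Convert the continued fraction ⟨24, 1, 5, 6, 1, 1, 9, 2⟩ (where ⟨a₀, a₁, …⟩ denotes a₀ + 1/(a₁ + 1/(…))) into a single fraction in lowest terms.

Build up convergents one term at a time:
a_0 = 24: 24/1
a_1 = 1: 25/1
a_2 = 5: 149/6
a_3 = 6: 919/37
a_4 = 1: 1068/43
a_5 = 1: 1987/80
a_6 = 9: 18951/763
a_7 = 2: 39889/1606

39889/1606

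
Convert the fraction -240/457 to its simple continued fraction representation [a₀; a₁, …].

[-1; 2, 9, 2, 3, 3]

⌊-240/457⌋ = -1, remainder 217
⌊457/217⌋ = 2, remainder 23
⌊217/23⌋ = 9, remainder 10
⌊23/10⌋ = 2, remainder 3
⌊10/3⌋ = 3, remainder 1
⌊3/1⌋ = 3, remainder 0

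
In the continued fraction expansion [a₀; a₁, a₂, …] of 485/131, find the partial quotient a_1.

1

Run the Euclidean algorithm, recording each quotient:
485 ÷ 131 → quotient 3, remainder 92
131 ÷ 92 → quotient 1, remainder 39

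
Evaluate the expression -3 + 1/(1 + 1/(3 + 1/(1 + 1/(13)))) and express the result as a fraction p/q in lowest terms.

Start with 13.
1 + 1/(13/1) = 1 + 1/13 = 14/13
3 + 1/(14/13) = 3 + 13/14 = 55/14
1 + 1/(55/14) = 1 + 14/55 = 69/55
-3 + 1/(69/55) = -3 + 55/69 = -152/69

-152/69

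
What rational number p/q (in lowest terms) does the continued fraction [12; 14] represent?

a_0 = 12: 12/1
a_1 = 14: 169/14

169/14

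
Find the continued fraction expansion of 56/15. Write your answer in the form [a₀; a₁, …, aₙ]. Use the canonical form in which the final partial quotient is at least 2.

[3; 1, 2, 1, 3]

Apply division with remainder until the remainder is 0:
56 = 3·15 + 11, so a_0 = 3
15 = 1·11 + 4, so a_1 = 1
11 = 2·4 + 3, so a_2 = 2
4 = 1·3 + 1, so a_3 = 1
3 = 3·1 + 0, so a_4 = 3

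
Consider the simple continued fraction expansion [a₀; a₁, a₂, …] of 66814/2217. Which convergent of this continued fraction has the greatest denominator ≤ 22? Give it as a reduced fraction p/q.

663/22

a_0 = 30: 30/1  (≤ bound)
a_1 = 7: 211/7  (≤ bound)
a_2 = 3: 663/22  (≤ bound)
a_3 = 2: 1537/51  (> 22, stop)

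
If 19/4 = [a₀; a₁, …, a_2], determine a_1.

19 = 4·4 + 3, so a_0 = 4
4 = 1·3 + 1, so a_1 = 1

1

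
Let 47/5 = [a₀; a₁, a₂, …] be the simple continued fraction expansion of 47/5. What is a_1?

Repeatedly divide and take the remainder:
47 = 9·5 + 2, so a_0 = 9
5 = 2·2 + 1, so a_1 = 2

2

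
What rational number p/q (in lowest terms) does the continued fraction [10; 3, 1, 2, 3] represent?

a_0 = 10: 10/1
a_1 = 3: 31/3
a_2 = 1: 41/4
a_3 = 2: 113/11
a_4 = 3: 380/37

380/37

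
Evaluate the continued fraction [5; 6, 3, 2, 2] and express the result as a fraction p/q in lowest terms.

552/107

a_0 = 5: 5/1
a_1 = 6: 31/6
a_2 = 3: 98/19
a_3 = 2: 227/44
a_4 = 2: 552/107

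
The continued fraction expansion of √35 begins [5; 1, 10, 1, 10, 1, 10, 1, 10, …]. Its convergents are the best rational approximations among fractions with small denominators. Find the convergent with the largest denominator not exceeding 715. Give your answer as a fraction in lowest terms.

List convergents until the denominator exceeds the bound:
a_0 = 5: 5/1  (≤ bound)
a_1 = 1: 6/1  (≤ bound)
a_2 = 10: 65/11  (≤ bound)
a_3 = 1: 71/12  (≤ bound)
a_4 = 10: 775/131  (≤ bound)
a_5 = 1: 846/143  (≤ bound)
a_6 = 10: 9235/1561  (> 715, stop)

846/143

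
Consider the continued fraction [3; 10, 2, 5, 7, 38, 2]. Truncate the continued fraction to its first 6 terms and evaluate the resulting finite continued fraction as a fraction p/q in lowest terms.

Work from the innermost term outward:
Start with 38.
7 + 1/(38/1) = 7 + 1/38 = 267/38
5 + 1/(267/38) = 5 + 38/267 = 1373/267
2 + 1/(1373/267) = 2 + 267/1373 = 3013/1373
10 + 1/(3013/1373) = 10 + 1373/3013 = 31503/3013
3 + 1/(31503/3013) = 3 + 3013/31503 = 97522/31503

97522/31503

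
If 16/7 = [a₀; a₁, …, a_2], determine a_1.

3

Run the Euclidean algorithm, recording each quotient:
⌊16/7⌋ = 2, remainder 2
⌊7/2⌋ = 3, remainder 1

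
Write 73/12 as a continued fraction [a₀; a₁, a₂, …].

Run the Euclidean algorithm, recording each quotient:
⌊73/12⌋ = 6, remainder 1
⌊12/1⌋ = 12, remainder 0

[6; 12]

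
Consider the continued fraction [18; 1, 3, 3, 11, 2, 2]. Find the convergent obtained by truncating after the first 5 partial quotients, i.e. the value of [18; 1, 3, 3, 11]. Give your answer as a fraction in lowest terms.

2759/147

Compute successive convergents:
a_0 = 18: 18/1
a_1 = 1: 19/1
a_2 = 3: 75/4
a_3 = 3: 244/13
a_4 = 11: 2759/147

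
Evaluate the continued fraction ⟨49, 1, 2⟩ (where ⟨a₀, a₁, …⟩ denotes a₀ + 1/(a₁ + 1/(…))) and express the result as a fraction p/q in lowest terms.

Start with 2.
1 + 1/(2/1) = 1 + 1/2 = 3/2
49 + 1/(3/2) = 49 + 2/3 = 149/3

149/3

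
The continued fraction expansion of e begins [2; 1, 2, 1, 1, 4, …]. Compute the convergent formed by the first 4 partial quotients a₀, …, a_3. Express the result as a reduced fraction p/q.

Start with 1.
2 + 1/(1/1) = 2 + 1/1 = 3/1
1 + 1/(3/1) = 1 + 1/3 = 4/3
2 + 1/(4/3) = 2 + 3/4 = 11/4

11/4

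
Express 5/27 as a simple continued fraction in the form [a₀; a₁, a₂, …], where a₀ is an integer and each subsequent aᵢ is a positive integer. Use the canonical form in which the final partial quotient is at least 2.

[0; 5, 2, 2]

5 = 0·27 + 5, so a_0 = 0
27 = 5·5 + 2, so a_1 = 5
5 = 2·2 + 1, so a_2 = 2
2 = 2·1 + 0, so a_3 = 2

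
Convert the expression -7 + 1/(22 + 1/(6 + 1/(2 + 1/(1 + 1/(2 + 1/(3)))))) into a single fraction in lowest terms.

Use the convergent recurrence hₖ = aₖ·hₖ₋₁ + hₖ₋₂ (and likewise for the denominators kₖ):
a_0 = -7: -7/1
a_1 = 22: -153/22
a_2 = 6: -925/133
a_3 = 2: -2003/288
a_4 = 1: -2928/421
a_5 = 2: -7859/1130
a_6 = 3: -26505/3811

-26505/3811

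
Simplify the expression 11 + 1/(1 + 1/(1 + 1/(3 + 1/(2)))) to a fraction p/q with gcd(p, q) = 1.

185/16

Starting at the tail and folding back:
Start with 2.
3 + 1/(2/1) = 3 + 1/2 = 7/2
1 + 1/(7/2) = 1 + 2/7 = 9/7
1 + 1/(9/7) = 1 + 7/9 = 16/9
11 + 1/(16/9) = 11 + 9/16 = 185/16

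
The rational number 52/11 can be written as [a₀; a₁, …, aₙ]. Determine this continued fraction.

[4; 1, 2, 1, 2]

Apply division with remainder until the remainder is 0:
52 ÷ 11 → quotient 4, remainder 8
11 ÷ 8 → quotient 1, remainder 3
8 ÷ 3 → quotient 2, remainder 2
3 ÷ 2 → quotient 1, remainder 1
2 ÷ 1 → quotient 2, remainder 0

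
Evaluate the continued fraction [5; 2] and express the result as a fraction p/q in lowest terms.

Starting at the tail and folding back:
Start with 2.
5 + 1/(2/1) = 5 + 1/2 = 11/2

11/2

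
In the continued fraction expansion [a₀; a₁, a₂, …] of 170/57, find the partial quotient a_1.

Repeatedly divide and take the remainder:
170 = 2·57 + 56, so a_0 = 2
57 = 1·56 + 1, so a_1 = 1

1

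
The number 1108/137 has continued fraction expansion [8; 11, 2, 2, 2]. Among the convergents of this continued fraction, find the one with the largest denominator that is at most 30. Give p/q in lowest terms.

186/23

List convergents until the denominator exceeds the bound:
a_0 = 8: 8/1  (≤ bound)
a_1 = 11: 89/11  (≤ bound)
a_2 = 2: 186/23  (≤ bound)
a_3 = 2: 461/57  (> 30, stop)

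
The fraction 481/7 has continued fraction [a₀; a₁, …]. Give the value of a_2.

Repeatedly divide and take the remainder:
481 = 68·7 + 5, so a_0 = 68
7 = 1·5 + 2, so a_1 = 1
5 = 2·2 + 1, so a_2 = 2

2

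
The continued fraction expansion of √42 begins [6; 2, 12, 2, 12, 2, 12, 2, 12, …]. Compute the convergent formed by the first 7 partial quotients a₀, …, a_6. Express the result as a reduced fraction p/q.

109194/16849

Start with 12.
2 + 1/(12/1) = 2 + 1/12 = 25/12
12 + 1/(25/12) = 12 + 12/25 = 312/25
2 + 1/(312/25) = 2 + 25/312 = 649/312
12 + 1/(649/312) = 12 + 312/649 = 8100/649
2 + 1/(8100/649) = 2 + 649/8100 = 16849/8100
6 + 1/(16849/8100) = 6 + 8100/16849 = 109194/16849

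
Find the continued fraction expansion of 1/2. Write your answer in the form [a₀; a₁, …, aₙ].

1 = 0·2 + 1, so a_0 = 0
2 = 2·1 + 0, so a_1 = 2

[0; 2]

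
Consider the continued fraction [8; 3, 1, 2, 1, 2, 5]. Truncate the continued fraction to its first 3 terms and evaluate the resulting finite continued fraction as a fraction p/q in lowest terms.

Compute successive convergents:
a_0 = 8: 8/1
a_1 = 3: 25/3
a_2 = 1: 33/4

33/4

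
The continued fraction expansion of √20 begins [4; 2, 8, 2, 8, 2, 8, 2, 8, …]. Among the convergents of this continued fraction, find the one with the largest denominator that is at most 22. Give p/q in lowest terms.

a_0 = 4: 4/1  (≤ bound)
a_1 = 2: 9/2  (≤ bound)
a_2 = 8: 76/17  (≤ bound)
a_3 = 2: 161/36  (> 22, stop)

76/17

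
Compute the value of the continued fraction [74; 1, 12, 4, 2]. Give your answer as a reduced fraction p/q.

Use the convergent recurrence hₖ = aₖ·hₖ₋₁ + hₖ₋₂ (and likewise for the denominators kₖ):
a_0 = 74: 74/1
a_1 = 1: 75/1
a_2 = 12: 974/13
a_3 = 4: 3971/53
a_4 = 2: 8916/119

8916/119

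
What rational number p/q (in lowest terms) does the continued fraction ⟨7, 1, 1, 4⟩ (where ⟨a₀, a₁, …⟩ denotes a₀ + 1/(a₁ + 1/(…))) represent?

68/9

a_0 = 7: 7/1
a_1 = 1: 8/1
a_2 = 1: 15/2
a_3 = 4: 68/9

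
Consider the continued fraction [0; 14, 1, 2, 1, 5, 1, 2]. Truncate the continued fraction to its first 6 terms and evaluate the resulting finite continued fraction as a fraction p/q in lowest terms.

Use the convergent recurrence hₖ = aₖ·hₖ₋₁ + hₖ₋₂ (and likewise for the denominators kₖ):
a_0 = 0: 0/1
a_1 = 14: 1/14
a_2 = 1: 1/15
a_3 = 2: 3/44
a_4 = 1: 4/59
a_5 = 5: 23/339

23/339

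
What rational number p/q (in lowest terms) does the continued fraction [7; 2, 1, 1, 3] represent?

133/18

a_0 = 7: 7/1
a_1 = 2: 15/2
a_2 = 1: 22/3
a_3 = 1: 37/5
a_4 = 3: 133/18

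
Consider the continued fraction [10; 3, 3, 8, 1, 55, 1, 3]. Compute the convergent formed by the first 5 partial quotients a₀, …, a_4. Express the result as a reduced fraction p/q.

Start with 1.
8 + 1/(1/1) = 8 + 1/1 = 9/1
3 + 1/(9/1) = 3 + 1/9 = 28/9
3 + 1/(28/9) = 3 + 9/28 = 93/28
10 + 1/(93/28) = 10 + 28/93 = 958/93

958/93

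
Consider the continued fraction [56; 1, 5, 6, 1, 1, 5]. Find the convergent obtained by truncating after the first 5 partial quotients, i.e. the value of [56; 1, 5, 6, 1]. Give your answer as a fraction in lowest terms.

2444/43

a_0 = 56: 56/1
a_1 = 1: 57/1
a_2 = 5: 341/6
a_3 = 6: 2103/37
a_4 = 1: 2444/43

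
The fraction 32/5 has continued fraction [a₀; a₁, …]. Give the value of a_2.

2

Repeatedly divide and take the remainder:
⌊32/5⌋ = 6, remainder 2
⌊5/2⌋ = 2, remainder 1
⌊2/1⌋ = 2, remainder 0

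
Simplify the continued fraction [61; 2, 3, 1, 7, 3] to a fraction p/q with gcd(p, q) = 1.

13456/219

a_0 = 61: 61/1
a_1 = 2: 123/2
a_2 = 3: 430/7
a_3 = 1: 553/9
a_4 = 7: 4301/70
a_5 = 3: 13456/219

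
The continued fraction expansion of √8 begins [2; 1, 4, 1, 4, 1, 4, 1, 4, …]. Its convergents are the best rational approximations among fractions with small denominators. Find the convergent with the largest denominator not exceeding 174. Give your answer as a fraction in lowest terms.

478/169

a_0 = 2: 2/1  (≤ bound)
a_1 = 1: 3/1  (≤ bound)
a_2 = 4: 14/5  (≤ bound)
a_3 = 1: 17/6  (≤ bound)
a_4 = 4: 82/29  (≤ bound)
a_5 = 1: 99/35  (≤ bound)
a_6 = 4: 478/169  (≤ bound)
a_7 = 1: 577/204  (> 174, stop)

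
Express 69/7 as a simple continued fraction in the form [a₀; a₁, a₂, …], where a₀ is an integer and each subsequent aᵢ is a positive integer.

[9; 1, 6]

Repeatedly divide and take the remainder:
69 ÷ 7 → quotient 9, remainder 6
7 ÷ 6 → quotient 1, remainder 1
6 ÷ 1 → quotient 6, remainder 0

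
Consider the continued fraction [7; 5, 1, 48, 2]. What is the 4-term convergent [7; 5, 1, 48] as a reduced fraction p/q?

2100/293

Start with 48.
1 + 1/(48/1) = 1 + 1/48 = 49/48
5 + 1/(49/48) = 5 + 48/49 = 293/49
7 + 1/(293/49) = 7 + 49/293 = 2100/293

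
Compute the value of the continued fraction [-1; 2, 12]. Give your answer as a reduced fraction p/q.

-13/25

Work from the innermost term outward:
Start with 12.
2 + 1/(12/1) = 2 + 1/12 = 25/12
-1 + 1/(25/12) = -1 + 12/25 = -13/25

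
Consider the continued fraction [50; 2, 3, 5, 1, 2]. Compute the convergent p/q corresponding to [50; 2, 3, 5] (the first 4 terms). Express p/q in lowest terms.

Use the convergent recurrence hₖ = aₖ·hₖ₋₁ + hₖ₋₂ (and likewise for the denominators kₖ):
a_0 = 50: 50/1
a_1 = 2: 101/2
a_2 = 3: 353/7
a_3 = 5: 1866/37

1866/37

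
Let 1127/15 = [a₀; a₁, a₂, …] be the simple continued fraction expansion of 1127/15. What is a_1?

7

1127 ÷ 15 → quotient 75, remainder 2
15 ÷ 2 → quotient 7, remainder 1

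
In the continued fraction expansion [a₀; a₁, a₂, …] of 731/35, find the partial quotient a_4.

731 = 20·35 + 31, so a_0 = 20
35 = 1·31 + 4, so a_1 = 1
31 = 7·4 + 3, so a_2 = 7
4 = 1·3 + 1, so a_3 = 1
3 = 3·1 + 0, so a_4 = 3

3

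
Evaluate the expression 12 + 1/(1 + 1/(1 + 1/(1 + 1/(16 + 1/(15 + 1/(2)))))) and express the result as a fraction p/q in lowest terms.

19699/1556

a_0 = 12: 12/1
a_1 = 1: 13/1
a_2 = 1: 25/2
a_3 = 1: 38/3
a_4 = 16: 633/50
a_5 = 15: 9533/753
a_6 = 2: 19699/1556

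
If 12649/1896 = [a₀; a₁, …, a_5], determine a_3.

23

⌊12649/1896⌋ = 6, remainder 1273
⌊1896/1273⌋ = 1, remainder 623
⌊1273/623⌋ = 2, remainder 27
⌊623/27⌋ = 23, remainder 2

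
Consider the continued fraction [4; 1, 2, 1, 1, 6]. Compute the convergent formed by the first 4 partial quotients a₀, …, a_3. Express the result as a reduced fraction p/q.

Start with 1.
2 + 1/(1/1) = 2 + 1/1 = 3/1
1 + 1/(3/1) = 1 + 1/3 = 4/3
4 + 1/(4/3) = 4 + 3/4 = 19/4

19/4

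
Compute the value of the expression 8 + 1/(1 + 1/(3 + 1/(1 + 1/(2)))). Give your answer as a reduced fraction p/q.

123/14

Start with 2.
1 + 1/(2/1) = 1 + 1/2 = 3/2
3 + 1/(3/2) = 3 + 2/3 = 11/3
1 + 1/(11/3) = 1 + 3/11 = 14/11
8 + 1/(14/11) = 8 + 11/14 = 123/14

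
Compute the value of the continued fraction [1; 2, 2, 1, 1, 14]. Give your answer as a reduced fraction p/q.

Compute successive convergents:
a_0 = 1: 1/1
a_1 = 2: 3/2
a_2 = 2: 7/5
a_3 = 1: 10/7
a_4 = 1: 17/12
a_5 = 14: 248/175

248/175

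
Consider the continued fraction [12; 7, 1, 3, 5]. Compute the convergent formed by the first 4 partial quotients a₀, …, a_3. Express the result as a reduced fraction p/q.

a_0 = 12: 12/1
a_1 = 7: 85/7
a_2 = 1: 97/8
a_3 = 3: 376/31

376/31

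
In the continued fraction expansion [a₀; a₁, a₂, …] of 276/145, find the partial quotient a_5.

⌊276/145⌋ = 1, remainder 131
⌊145/131⌋ = 1, remainder 14
⌊131/14⌋ = 9, remainder 5
⌊14/5⌋ = 2, remainder 4
⌊5/4⌋ = 1, remainder 1
⌊4/1⌋ = 4, remainder 0

4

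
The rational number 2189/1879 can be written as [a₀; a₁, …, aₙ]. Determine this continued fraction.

[1; 6, 16, 3, 6]

Repeatedly divide and take the remainder:
2189 = 1·1879 + 310, so a_0 = 1
1879 = 6·310 + 19, so a_1 = 6
310 = 16·19 + 6, so a_2 = 16
19 = 3·6 + 1, so a_3 = 3
6 = 6·1 + 0, so a_4 = 6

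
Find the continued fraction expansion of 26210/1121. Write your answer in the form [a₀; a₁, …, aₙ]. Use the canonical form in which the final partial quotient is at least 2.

[23; 2, 1, 1, 1, 2, 53]

26210 ÷ 1121 → quotient 23, remainder 427
1121 ÷ 427 → quotient 2, remainder 267
427 ÷ 267 → quotient 1, remainder 160
267 ÷ 160 → quotient 1, remainder 107
160 ÷ 107 → quotient 1, remainder 53
107 ÷ 53 → quotient 2, remainder 1
53 ÷ 1 → quotient 53, remainder 0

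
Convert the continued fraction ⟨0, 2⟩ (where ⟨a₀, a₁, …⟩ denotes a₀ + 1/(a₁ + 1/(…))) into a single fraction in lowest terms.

1/2

a_0 = 0: 0/1
a_1 = 2: 1/2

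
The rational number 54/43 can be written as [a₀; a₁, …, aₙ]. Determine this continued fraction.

[1; 3, 1, 10]

Repeatedly divide and take the remainder:
54 ÷ 43 → quotient 1, remainder 11
43 ÷ 11 → quotient 3, remainder 10
11 ÷ 10 → quotient 1, remainder 1
10 ÷ 1 → quotient 10, remainder 0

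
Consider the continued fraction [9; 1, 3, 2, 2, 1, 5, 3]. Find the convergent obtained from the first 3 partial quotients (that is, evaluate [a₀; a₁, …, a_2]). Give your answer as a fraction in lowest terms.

Use the convergent recurrence hₖ = aₖ·hₖ₋₁ + hₖ₋₂ (and likewise for the denominators kₖ):
a_0 = 9: 9/1
a_1 = 1: 10/1
a_2 = 3: 39/4

39/4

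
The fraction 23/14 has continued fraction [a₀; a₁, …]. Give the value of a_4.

⌊23/14⌋ = 1, remainder 9
⌊14/9⌋ = 1, remainder 5
⌊9/5⌋ = 1, remainder 4
⌊5/4⌋ = 1, remainder 1
⌊4/1⌋ = 4, remainder 0

4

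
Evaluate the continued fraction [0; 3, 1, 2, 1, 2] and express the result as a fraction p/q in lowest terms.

11/41

Start with 2.
1 + 1/(2/1) = 1 + 1/2 = 3/2
2 + 1/(3/2) = 2 + 2/3 = 8/3
1 + 1/(8/3) = 1 + 3/8 = 11/8
3 + 1/(11/8) = 3 + 8/11 = 41/11
0 + 1/(41/11) = 0 + 11/41 = 11/41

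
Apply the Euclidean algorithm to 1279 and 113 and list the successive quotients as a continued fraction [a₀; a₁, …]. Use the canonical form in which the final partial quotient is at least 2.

Run the Euclidean algorithm, recording each quotient:
⌊1279/113⌋ = 11, remainder 36
⌊113/36⌋ = 3, remainder 5
⌊36/5⌋ = 7, remainder 1
⌊5/1⌋ = 5, remainder 0

[11; 3, 7, 5]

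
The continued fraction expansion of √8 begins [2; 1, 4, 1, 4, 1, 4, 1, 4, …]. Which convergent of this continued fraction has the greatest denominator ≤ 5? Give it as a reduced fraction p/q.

a_0 = 2: 2/1  (≤ bound)
a_1 = 1: 3/1  (≤ bound)
a_2 = 4: 14/5  (≤ bound)
a_3 = 1: 17/6  (> 5, stop)

14/5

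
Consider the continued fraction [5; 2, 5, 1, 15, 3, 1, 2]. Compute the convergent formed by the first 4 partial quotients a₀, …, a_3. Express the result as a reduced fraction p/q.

Start with 1.
5 + 1/(1/1) = 5 + 1/1 = 6/1
2 + 1/(6/1) = 2 + 1/6 = 13/6
5 + 1/(13/6) = 5 + 6/13 = 71/13

71/13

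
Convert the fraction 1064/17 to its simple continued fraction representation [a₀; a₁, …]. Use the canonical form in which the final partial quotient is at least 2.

1064 = 62·17 + 10, so a_0 = 62
17 = 1·10 + 7, so a_1 = 1
10 = 1·7 + 3, so a_2 = 1
7 = 2·3 + 1, so a_3 = 2
3 = 3·1 + 0, so a_4 = 3

[62; 1, 1, 2, 3]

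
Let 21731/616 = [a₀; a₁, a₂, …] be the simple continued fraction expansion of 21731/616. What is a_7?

Run the Euclidean algorithm, recording each quotient:
21731 = 35·616 + 171, so a_0 = 35
616 = 3·171 + 103, so a_1 = 3
171 = 1·103 + 68, so a_2 = 1
103 = 1·68 + 35, so a_3 = 1
68 = 1·35 + 33, so a_4 = 1
35 = 1·33 + 2, so a_5 = 1
33 = 16·2 + 1, so a_6 = 16
2 = 2·1 + 0, so a_7 = 2

2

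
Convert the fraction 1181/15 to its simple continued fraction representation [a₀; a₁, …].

Run the Euclidean algorithm, recording each quotient:
⌊1181/15⌋ = 78, remainder 11
⌊15/11⌋ = 1, remainder 4
⌊11/4⌋ = 2, remainder 3
⌊4/3⌋ = 1, remainder 1
⌊3/1⌋ = 3, remainder 0

[78; 1, 2, 1, 3]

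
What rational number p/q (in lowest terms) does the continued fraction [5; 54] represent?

271/54

Use the convergent recurrence hₖ = aₖ·hₖ₋₁ + hₖ₋₂ (and likewise for the denominators kₖ):
a_0 = 5: 5/1
a_1 = 54: 271/54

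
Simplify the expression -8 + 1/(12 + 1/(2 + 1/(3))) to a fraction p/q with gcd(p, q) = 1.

a_0 = -8: -8/1
a_1 = 12: -95/12
a_2 = 2: -198/25
a_3 = 3: -689/87

-689/87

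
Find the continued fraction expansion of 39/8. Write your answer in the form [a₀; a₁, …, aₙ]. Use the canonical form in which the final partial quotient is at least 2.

[4; 1, 7]

39 ÷ 8 → quotient 4, remainder 7
8 ÷ 7 → quotient 1, remainder 1
7 ÷ 1 → quotient 7, remainder 0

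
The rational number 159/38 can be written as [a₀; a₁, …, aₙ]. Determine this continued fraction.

[4; 5, 2, 3]

159 ÷ 38 → quotient 4, remainder 7
38 ÷ 7 → quotient 5, remainder 3
7 ÷ 3 → quotient 2, remainder 1
3 ÷ 1 → quotient 3, remainder 0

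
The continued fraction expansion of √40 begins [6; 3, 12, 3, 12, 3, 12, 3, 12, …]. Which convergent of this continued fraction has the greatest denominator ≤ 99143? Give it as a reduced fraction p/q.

337434/53353

a_0 = 6: 6/1  (≤ bound)
a_1 = 3: 19/3  (≤ bound)
a_2 = 12: 234/37  (≤ bound)
a_3 = 3: 721/114  (≤ bound)
a_4 = 12: 8886/1405  (≤ bound)
a_5 = 3: 27379/4329  (≤ bound)
a_6 = 12: 337434/53353  (≤ bound)
a_7 = 3: 1039681/164388  (> 99143, stop)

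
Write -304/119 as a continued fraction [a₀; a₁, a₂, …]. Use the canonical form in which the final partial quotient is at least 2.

[-3; 2, 4, 13]

Run the Euclidean algorithm, recording each quotient:
⌊-304/119⌋ = -3, remainder 53
⌊119/53⌋ = 2, remainder 13
⌊53/13⌋ = 4, remainder 1
⌊13/1⌋ = 13, remainder 0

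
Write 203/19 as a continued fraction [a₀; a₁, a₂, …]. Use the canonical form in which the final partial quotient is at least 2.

[10; 1, 2, 6]

⌊203/19⌋ = 10, remainder 13
⌊19/13⌋ = 1, remainder 6
⌊13/6⌋ = 2, remainder 1
⌊6/1⌋ = 6, remainder 0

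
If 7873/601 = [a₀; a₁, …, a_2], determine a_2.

7873 ÷ 601 → quotient 13, remainder 60
601 ÷ 60 → quotient 10, remainder 1
60 ÷ 1 → quotient 60, remainder 0

60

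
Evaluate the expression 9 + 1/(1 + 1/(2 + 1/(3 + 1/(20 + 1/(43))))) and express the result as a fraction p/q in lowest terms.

Start with 43.
20 + 1/(43/1) = 20 + 1/43 = 861/43
3 + 1/(861/43) = 3 + 43/861 = 2626/861
2 + 1/(2626/861) = 2 + 861/2626 = 6113/2626
1 + 1/(6113/2626) = 1 + 2626/6113 = 8739/6113
9 + 1/(8739/6113) = 9 + 6113/8739 = 84764/8739

84764/8739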